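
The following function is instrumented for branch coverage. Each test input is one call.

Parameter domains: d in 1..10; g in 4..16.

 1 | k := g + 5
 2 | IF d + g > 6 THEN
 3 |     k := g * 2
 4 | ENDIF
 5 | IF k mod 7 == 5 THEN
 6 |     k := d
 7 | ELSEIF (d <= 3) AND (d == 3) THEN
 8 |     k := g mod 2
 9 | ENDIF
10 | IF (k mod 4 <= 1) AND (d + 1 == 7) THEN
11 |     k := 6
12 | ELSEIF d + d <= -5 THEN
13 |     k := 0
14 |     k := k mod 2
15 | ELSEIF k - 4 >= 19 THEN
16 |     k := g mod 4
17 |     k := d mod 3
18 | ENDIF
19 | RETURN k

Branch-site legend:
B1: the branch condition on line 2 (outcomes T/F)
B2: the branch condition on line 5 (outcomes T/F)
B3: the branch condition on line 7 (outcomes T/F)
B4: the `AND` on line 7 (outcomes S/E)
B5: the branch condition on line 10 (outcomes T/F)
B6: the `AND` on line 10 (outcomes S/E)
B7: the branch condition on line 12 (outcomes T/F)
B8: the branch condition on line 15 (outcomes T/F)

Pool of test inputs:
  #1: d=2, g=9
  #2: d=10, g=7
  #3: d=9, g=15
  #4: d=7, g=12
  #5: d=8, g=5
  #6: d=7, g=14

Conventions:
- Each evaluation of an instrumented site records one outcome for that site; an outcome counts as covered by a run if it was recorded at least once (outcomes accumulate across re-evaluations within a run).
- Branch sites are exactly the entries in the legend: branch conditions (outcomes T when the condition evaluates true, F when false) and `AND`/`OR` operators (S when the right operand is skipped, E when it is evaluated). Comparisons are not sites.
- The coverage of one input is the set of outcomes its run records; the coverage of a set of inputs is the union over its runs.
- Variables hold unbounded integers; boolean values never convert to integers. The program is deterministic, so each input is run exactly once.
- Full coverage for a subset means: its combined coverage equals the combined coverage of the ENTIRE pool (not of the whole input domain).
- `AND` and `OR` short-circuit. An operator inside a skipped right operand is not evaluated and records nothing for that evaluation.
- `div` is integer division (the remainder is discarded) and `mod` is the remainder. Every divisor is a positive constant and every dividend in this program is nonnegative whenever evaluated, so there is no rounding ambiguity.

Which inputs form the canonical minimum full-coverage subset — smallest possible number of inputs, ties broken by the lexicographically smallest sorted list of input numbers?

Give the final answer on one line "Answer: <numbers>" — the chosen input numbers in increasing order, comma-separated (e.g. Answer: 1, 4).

run #1 (d=2, g=9) runs B1->T, B2->F, B4->E, B3->F, B6->S, B5->F, B7->F, B8->F; records B1=T, B2=F, B3=F, B4=E, B5=F, B6=S, B7=F, B8=F
run #2 (d=10, g=7) runs B1->T, B2->F, B4->S, B3->F, B6->S, B5->F, B7->F, B8->F; records B1=T, B2=F, B3=F, B4=S, B5=F, B6=S, B7=F, B8=F
run #3 (d=9, g=15) runs B1->T, B2->F, B4->S, B3->F, B6->S, B5->F, B7->F, B8->T; records B1=T, B2=F, B3=F, B4=S, B5=F, B6=S, B7=F, B8=T
run #4 (d=7, g=12) runs B1->T, B2->F, B4->S, B3->F, B6->E, B5->F, B7->F, B8->T; records B1=T, B2=F, B3=F, B4=S, B5=F, B6=E, B7=F, B8=T
run #5 (d=8, g=5) runs B1->T, B2->F, B4->S, B3->F, B6->S, B5->F, B7->F, B8->F; records B1=T, B2=F, B3=F, B4=S, B5=F, B6=S, B7=F, B8=F
run #6 (d=7, g=14) runs B1->T, B2->F, B4->S, B3->F, B6->E, B5->F, B7->F, B8->T; records B1=T, B2=F, B3=F, B4=S, B5=F, B6=E, B7=F, B8=T
pool-wide coverage (11 outcomes): B1=T, B2=F, B3=F, B4=S, B4=E, B5=F, B6=S, B6=E, B7=F, B8=T, B8=F
size 1 is not enough: best union over all size-1 subsets is 8/11
size 2: inputs {1, 4} cover all 11 outcomes, and no lexicographically smaller subset of this size does

Answer: 1, 4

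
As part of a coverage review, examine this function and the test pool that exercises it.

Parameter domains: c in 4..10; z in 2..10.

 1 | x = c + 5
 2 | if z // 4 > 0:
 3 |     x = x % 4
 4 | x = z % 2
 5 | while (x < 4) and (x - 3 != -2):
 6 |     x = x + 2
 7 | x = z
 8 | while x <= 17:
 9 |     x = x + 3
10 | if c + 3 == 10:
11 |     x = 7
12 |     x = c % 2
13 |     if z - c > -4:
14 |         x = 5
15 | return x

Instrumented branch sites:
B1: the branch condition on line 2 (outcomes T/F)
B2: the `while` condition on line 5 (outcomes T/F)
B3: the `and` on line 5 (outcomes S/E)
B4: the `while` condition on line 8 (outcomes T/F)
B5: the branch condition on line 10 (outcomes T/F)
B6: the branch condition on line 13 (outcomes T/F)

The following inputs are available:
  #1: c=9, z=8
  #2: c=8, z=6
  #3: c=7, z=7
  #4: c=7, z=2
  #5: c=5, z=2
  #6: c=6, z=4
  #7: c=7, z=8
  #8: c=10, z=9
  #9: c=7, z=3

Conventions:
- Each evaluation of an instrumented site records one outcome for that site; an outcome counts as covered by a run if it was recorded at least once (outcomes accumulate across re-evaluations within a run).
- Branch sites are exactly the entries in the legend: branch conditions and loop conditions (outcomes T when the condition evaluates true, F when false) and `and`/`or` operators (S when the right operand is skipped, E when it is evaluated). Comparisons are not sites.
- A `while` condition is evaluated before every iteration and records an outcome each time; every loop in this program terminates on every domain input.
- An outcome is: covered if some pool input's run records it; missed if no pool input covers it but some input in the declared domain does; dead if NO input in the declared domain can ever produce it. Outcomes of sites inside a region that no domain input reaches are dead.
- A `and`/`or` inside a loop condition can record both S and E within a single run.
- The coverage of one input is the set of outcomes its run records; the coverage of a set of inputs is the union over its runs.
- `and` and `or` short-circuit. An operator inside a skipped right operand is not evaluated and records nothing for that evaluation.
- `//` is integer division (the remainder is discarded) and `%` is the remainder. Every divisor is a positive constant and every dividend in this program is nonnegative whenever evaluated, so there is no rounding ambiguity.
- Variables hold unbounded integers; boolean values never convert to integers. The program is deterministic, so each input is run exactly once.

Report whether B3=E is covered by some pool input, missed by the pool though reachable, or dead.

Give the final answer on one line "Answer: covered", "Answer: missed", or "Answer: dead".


B3=E is recorded by pool input(s) 1, 2, 3, 4, 5, 6, 7, 8, 9 -> covered
Answer: covered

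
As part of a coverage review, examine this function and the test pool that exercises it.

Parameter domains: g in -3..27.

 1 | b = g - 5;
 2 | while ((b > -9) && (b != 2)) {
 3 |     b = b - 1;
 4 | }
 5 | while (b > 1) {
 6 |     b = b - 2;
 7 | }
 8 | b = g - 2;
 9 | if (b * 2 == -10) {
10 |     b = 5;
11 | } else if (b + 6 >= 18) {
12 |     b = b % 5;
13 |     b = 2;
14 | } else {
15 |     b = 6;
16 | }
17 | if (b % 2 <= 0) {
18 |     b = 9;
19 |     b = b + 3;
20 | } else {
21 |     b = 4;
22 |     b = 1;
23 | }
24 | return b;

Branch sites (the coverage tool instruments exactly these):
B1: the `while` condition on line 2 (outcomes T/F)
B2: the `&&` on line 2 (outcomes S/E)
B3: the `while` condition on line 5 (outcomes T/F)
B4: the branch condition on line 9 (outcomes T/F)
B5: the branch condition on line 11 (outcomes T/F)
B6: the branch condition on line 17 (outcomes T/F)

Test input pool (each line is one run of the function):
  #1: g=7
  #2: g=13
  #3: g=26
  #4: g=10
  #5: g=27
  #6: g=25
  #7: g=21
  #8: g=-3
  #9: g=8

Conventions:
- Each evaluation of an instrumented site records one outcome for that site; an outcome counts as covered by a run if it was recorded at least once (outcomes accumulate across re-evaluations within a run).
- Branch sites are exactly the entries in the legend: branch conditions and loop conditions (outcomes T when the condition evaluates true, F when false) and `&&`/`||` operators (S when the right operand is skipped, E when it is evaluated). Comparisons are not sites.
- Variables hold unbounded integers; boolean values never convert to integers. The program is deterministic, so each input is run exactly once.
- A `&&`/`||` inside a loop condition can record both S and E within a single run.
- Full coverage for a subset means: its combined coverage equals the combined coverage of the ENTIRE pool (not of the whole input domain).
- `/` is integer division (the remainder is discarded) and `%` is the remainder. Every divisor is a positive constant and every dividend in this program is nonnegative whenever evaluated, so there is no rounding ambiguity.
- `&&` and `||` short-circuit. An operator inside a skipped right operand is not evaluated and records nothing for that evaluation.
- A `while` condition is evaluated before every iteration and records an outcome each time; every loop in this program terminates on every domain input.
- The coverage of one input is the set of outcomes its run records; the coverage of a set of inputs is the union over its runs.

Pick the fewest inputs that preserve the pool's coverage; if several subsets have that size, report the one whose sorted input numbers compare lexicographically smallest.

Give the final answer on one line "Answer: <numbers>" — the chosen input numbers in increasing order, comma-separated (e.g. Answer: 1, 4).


#1 (g=7) -> B2->E, B1->F, B3->T, B3->F, B4->F, B5->F, B6->T; covered: B1=F, B2=E, B3=T, B3=F, B4=F, B5=F, B6=T
#2 (g=13) -> B2->E, B1->T, B2->E, B1->T, B2->E, B1->T, B2->E, B1->T, B2->E, B1->T, B2->E, B1->T, B2->E, B1->F, ...; covered: B1=T, B1=F, B2=E, B3=T, B3=F, B4=F, B5=F, B6=T
#3 (g=26) -> B2->E, B1->T, B2->E, B1->T, B2->E, B1->T, B2->E, B1->T, B2->E, B1->T, B2->E, B1->T, B2->E, B1->T, ...; covered: B1=T, B1=F, B2=E, B3=T, B3=F, B4=F, B5=T, B6=T
#4 (g=10) -> B2->E, B1->T, B2->E, B1->T, B2->E, B1->T, B2->E, B1->F, B3->T, B3->F, B4->F, B5->F, B6->T; covered: B1=T, B1=F, B2=E, B3=T, B3=F, B4=F, B5=F, B6=T
#5 (g=27) -> B2->E, B1->T, B2->E, B1->T, B2->E, B1->T, B2->E, B1->T, B2->E, B1->T, B2->E, B1->T, B2->E, B1->T, ...; covered: B1=T, B1=F, B2=E, B3=T, B3=F, B4=F, B5=T, B6=T
#6 (g=25) -> B2->E, B1->T, B2->E, B1->T, B2->E, B1->T, B2->E, B1->T, B2->E, B1->T, B2->E, B1->T, B2->E, B1->T, ...; covered: B1=T, B1=F, B2=E, B3=T, B3=F, B4=F, B5=T, B6=T
#7 (g=21) -> B2->E, B1->T, B2->E, B1->T, B2->E, B1->T, B2->E, B1->T, B2->E, B1->T, B2->E, B1->T, B2->E, B1->T, ...; covered: B1=T, B1=F, B2=E, B3=T, B3=F, B4=F, B5=T, B6=T
#8 (g=-3) -> B2->E, B1->T, B2->S, B1->F, B3->F, B4->T, B6->F; covered: B1=T, B1=F, B2=S, B2=E, B3=F, B4=T, B6=F
#9 (g=8) -> B2->E, B1->T, B2->E, B1->F, B3->T, B3->F, B4->F, B5->F, B6->T; covered: B1=T, B1=F, B2=E, B3=T, B3=F, B4=F, B5=F, B6=T
the full pool covers 12 outcomes: B1=T, B1=F, B2=S, B2=E, B3=T, B3=F, B4=T, B4=F, B5=T, B5=F, B6=T, B6=F
checked all size-1 subsets: none covers 12 outcomes (max 8/12)
checked all size-2 subsets: none covers 12 outcomes (max 11/12)
the canonical winner is {1, 3, 8}: size 3, full 12-outcome coverage, earliest index list among size-3 covers
Answer: 1, 3, 8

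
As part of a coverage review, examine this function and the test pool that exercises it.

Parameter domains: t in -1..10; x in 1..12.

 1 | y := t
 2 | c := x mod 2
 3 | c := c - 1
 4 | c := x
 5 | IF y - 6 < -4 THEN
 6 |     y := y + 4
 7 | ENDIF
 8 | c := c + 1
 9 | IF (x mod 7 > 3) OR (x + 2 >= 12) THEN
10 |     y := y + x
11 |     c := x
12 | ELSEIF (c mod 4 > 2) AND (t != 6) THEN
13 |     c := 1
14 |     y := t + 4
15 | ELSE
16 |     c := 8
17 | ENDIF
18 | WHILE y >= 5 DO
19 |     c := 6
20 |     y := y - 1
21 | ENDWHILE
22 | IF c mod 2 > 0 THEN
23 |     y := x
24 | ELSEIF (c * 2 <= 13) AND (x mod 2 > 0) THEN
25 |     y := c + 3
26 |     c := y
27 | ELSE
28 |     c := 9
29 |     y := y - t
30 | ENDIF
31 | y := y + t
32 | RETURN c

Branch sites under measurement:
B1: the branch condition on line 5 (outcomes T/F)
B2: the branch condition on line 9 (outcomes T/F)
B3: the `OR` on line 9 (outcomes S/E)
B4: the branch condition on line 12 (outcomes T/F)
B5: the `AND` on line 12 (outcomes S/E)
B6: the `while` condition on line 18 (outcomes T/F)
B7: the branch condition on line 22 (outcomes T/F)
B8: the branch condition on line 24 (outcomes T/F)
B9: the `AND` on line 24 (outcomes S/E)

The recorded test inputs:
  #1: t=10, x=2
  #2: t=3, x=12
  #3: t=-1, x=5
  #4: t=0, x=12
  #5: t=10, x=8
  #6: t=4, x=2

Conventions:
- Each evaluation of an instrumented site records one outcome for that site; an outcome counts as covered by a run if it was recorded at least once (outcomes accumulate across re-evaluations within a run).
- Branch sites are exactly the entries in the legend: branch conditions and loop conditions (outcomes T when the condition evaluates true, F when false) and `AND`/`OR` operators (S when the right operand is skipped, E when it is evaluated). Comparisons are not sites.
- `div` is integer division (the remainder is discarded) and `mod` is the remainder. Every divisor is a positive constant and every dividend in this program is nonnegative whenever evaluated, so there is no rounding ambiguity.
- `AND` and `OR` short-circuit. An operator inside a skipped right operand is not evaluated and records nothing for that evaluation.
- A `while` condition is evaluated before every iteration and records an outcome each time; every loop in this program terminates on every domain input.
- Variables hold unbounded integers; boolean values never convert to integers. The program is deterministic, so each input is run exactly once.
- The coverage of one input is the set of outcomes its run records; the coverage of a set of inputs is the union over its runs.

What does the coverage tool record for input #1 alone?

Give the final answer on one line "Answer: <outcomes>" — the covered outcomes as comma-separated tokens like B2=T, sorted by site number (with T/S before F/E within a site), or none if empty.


Simulating input #1 (t=10, x=2) step by step:
  B1->F, B3->E, B2->F, B5->E, B4->T, B6->T, B6->T, B6->T, B6->T, B6->T
  B6->T, B6->T, B6->T, B6->T, B6->T, B6->F, B7->F, B9->E, B8->F
as a set, this run covers: B1=F, B2=F, B3=E, B4=T, B5=E, B6=T, B6=F, B7=F, B8=F, B9=E
Answer: B1=F, B2=F, B3=E, B4=T, B5=E, B6=T, B6=F, B7=F, B8=F, B9=E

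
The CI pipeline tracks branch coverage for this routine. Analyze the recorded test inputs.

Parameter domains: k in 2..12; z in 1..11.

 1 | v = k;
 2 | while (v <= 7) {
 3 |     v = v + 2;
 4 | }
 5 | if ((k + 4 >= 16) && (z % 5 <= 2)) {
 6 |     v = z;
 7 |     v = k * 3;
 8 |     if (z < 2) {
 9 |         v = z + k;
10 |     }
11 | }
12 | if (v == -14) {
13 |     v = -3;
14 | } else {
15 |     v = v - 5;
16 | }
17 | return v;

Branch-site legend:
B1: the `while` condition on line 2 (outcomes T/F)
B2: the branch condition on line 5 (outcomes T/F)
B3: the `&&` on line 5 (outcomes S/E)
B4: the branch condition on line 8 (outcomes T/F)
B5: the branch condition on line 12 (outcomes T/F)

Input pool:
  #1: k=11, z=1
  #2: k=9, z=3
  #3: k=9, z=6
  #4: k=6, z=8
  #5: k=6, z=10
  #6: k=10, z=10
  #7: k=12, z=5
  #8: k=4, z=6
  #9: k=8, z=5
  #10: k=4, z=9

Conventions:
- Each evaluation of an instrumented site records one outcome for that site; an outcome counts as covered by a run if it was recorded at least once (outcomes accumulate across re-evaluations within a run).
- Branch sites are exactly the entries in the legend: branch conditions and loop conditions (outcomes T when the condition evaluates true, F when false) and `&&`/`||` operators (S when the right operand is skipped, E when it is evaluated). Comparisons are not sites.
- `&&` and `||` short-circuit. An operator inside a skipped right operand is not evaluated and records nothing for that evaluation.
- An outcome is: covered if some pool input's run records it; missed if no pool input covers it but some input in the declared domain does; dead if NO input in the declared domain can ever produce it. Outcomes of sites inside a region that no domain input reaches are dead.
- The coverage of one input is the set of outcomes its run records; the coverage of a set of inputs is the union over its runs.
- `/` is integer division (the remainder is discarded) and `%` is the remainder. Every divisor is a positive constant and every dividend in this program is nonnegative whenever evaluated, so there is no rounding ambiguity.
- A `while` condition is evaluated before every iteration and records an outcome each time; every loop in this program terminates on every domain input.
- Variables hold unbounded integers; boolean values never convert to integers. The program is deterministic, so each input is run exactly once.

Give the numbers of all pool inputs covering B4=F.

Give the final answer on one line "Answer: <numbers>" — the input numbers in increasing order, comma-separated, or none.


input #1 (k=11, z=1): does not record B4=F
input #2 (k=9, z=3): does not record B4=F
input #3 (k=9, z=6): does not record B4=F
input #4 (k=6, z=8): does not record B4=F
input #5 (k=6, z=10): does not record B4=F
input #6 (k=10, z=10): does not record B4=F
input #7 (k=12, z=5): records B4=F
input #8 (k=4, z=6): does not record B4=F
input #9 (k=8, z=5): does not record B4=F
input #10 (k=4, z=9): does not record B4=F
Answer: 7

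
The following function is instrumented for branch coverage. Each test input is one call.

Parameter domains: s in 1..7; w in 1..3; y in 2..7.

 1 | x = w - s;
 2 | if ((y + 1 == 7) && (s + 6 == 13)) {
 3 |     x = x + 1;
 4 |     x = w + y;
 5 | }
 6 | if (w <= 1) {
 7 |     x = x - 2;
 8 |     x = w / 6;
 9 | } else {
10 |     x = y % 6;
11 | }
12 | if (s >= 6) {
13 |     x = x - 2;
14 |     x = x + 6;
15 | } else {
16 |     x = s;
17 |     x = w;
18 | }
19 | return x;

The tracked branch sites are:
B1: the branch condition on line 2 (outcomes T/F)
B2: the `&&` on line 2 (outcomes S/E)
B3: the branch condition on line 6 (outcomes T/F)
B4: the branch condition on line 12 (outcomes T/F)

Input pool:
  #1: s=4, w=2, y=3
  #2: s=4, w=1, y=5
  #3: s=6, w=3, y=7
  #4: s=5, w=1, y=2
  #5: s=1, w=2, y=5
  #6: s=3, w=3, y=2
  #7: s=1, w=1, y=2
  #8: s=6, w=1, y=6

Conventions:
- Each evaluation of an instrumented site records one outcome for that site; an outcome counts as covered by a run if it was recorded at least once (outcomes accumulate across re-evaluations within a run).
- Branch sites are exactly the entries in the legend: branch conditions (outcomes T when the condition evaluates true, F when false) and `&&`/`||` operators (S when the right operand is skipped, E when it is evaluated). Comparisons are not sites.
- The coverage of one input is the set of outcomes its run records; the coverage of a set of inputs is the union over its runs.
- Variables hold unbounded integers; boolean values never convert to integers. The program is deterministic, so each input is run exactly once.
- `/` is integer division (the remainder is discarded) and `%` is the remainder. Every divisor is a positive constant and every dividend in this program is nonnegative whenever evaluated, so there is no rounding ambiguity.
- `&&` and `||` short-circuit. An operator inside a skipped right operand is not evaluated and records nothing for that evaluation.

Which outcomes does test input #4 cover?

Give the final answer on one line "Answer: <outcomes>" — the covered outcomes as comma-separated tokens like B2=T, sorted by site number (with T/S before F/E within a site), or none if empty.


Running input #4 (s=5, w=1, y=2), event by event:
  B2->S, B1->F, B3->T, B4->F
distinct outcomes covered: B1=F, B2=S, B3=T, B4=F
Answer: B1=F, B2=S, B3=T, B4=F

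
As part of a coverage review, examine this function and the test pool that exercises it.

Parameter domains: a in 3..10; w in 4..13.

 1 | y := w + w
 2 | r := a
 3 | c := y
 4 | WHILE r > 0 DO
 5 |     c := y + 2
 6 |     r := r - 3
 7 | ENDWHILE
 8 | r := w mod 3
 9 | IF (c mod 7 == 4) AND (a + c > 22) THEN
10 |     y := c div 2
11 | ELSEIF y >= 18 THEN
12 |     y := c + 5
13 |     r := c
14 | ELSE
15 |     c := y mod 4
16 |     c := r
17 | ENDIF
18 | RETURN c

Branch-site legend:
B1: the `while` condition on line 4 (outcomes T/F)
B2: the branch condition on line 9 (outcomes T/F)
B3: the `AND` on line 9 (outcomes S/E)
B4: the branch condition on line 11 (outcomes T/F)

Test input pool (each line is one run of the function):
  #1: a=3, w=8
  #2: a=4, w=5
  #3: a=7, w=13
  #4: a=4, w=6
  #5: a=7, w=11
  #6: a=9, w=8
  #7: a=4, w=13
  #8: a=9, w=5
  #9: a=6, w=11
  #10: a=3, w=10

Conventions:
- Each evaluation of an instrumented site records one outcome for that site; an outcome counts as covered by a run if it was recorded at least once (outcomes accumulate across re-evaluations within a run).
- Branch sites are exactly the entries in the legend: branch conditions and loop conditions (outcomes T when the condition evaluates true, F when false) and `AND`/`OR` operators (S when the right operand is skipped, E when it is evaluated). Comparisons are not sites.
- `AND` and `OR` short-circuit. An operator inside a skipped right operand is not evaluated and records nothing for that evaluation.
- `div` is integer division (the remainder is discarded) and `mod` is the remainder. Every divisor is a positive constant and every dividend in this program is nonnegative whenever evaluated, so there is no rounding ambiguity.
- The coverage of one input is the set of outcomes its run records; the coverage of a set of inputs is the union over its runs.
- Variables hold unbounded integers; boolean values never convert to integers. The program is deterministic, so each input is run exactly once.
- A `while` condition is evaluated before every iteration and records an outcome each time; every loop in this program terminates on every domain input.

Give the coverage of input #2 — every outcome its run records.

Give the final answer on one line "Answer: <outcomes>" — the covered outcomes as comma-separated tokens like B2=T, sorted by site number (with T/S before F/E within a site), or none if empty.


Running input #2 (a=4, w=5), event by event:
  B1->T, B1->T, B1->F, B3->S, B2->F, B4->F
distinct outcomes covered: B1=T, B1=F, B2=F, B3=S, B4=F
Answer: B1=T, B1=F, B2=F, B3=S, B4=F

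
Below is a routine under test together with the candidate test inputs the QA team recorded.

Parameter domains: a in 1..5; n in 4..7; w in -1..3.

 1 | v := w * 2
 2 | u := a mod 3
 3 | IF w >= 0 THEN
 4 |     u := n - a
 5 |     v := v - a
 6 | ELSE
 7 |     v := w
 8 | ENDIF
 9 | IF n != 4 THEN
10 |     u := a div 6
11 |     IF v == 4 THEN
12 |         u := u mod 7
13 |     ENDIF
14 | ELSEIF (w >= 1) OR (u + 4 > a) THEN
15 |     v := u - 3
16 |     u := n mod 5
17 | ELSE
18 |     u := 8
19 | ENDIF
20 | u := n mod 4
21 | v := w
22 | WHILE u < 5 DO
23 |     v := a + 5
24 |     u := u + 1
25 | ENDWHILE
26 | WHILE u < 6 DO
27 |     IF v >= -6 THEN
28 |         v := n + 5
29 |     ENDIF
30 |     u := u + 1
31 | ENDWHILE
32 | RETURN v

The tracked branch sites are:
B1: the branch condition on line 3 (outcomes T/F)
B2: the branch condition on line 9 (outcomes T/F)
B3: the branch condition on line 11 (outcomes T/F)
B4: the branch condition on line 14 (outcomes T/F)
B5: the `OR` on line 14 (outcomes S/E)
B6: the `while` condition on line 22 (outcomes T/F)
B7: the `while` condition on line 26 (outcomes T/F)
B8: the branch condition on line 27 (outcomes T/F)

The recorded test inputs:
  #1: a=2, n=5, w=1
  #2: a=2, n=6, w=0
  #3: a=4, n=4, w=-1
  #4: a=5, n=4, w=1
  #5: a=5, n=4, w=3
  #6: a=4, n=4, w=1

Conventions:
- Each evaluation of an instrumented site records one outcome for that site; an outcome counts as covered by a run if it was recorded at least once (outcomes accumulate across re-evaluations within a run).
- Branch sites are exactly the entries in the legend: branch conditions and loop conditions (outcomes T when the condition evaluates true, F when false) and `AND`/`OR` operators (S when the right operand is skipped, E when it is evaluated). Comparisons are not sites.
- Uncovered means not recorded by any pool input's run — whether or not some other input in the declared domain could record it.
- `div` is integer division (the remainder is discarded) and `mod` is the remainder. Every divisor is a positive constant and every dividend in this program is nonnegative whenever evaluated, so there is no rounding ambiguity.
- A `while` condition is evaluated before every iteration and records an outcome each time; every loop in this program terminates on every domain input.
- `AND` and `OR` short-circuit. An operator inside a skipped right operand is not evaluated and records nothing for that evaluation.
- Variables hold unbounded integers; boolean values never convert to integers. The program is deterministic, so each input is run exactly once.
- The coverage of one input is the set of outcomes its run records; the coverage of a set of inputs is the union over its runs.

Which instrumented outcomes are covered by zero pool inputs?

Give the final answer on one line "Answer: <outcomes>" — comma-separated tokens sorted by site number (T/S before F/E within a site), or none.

input #1, a=2, n=5, w=1: outcomes B1=T, B2=T, B3=F, B6=T, B6=F, B7=T, B7=F, B8=T
input #2, a=2, n=6, w=0: outcomes B1=T, B2=T, B3=F, B6=T, B6=F, B7=T, B7=F, B8=T
input #3, a=4, n=4, w=-1: outcomes B1=F, B2=F, B4=T, B5=E, B6=T, B6=F, B7=T, B7=F, B8=T
input #4, a=5, n=4, w=1: outcomes B1=T, B2=F, B4=T, B5=S, B6=T, B6=F, B7=T, B7=F, B8=T
input #5, a=5, n=4, w=3: outcomes B1=T, B2=F, B4=T, B5=S, B6=T, B6=F, B7=T, B7=F, B8=T
input #6, a=4, n=4, w=1: outcomes B1=T, B2=F, B4=T, B5=S, B6=T, B6=F, B7=T, B7=F, B8=T
union over the pool: B1=T, B1=F, B2=T, B2=F, B3=F, B4=T, B5=S, B5=E, B6=T, B6=F, B7=T, B7=F, B8=T
uncovered (3 of 16): B3=T, B4=F, B8=F

Answer: B3=T, B4=F, B8=F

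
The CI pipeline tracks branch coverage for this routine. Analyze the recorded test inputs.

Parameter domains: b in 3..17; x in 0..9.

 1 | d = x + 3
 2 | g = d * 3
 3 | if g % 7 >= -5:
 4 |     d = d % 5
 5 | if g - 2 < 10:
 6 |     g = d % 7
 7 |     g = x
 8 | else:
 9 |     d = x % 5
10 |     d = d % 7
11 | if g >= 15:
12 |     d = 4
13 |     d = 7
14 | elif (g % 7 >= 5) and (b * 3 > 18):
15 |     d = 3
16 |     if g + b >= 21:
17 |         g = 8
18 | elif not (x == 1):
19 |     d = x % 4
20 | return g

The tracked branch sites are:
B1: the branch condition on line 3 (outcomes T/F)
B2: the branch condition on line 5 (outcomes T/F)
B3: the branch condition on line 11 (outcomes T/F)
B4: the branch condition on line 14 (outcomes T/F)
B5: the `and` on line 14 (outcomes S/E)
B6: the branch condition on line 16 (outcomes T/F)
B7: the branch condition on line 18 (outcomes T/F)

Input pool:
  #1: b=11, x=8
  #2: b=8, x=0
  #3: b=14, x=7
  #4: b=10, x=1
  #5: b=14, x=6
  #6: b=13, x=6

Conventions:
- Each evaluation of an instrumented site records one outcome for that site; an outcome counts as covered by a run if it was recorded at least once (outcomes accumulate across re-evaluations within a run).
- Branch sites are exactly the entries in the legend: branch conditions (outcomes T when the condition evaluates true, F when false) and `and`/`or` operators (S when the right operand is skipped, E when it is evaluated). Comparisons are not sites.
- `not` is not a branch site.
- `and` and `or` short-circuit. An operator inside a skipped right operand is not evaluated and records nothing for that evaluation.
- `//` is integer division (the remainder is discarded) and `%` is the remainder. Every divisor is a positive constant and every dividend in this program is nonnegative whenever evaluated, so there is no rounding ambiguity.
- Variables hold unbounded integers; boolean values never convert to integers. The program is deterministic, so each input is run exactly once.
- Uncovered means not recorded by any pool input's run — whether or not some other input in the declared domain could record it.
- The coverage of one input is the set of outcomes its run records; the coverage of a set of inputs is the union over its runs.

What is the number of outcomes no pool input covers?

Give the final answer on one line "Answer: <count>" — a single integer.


#1 (b=11, x=8) -> B1->T, B2->F, B3->T; covered: B1=T, B2=F, B3=T
#2 (b=8, x=0) -> B1->T, B2->T, B3->F, B5->S, B4->F, B7->T; covered: B1=T, B2=T, B3=F, B4=F, B5=S, B7=T
#3 (b=14, x=7) -> B1->T, B2->F, B3->T; covered: B1=T, B2=F, B3=T
#4 (b=10, x=1) -> B1->T, B2->F, B3->F, B5->E, B4->T, B6->T; covered: B1=T, B2=F, B3=F, B4=T, B5=E, B6=T
#5 (b=14, x=6) -> B1->T, B2->F, B3->T; covered: B1=T, B2=F, B3=T
#6 (b=13, x=6) -> B1->T, B2->F, B3->T; covered: B1=T, B2=F, B3=T
union over the pool: B1=T, B2=T, B2=F, B3=T, B3=F, B4=T, B4=F, B5=S, B5=E, B6=T, B7=T
uncovered (3 of 14): B1=F, B6=F, B7=F
Answer: 3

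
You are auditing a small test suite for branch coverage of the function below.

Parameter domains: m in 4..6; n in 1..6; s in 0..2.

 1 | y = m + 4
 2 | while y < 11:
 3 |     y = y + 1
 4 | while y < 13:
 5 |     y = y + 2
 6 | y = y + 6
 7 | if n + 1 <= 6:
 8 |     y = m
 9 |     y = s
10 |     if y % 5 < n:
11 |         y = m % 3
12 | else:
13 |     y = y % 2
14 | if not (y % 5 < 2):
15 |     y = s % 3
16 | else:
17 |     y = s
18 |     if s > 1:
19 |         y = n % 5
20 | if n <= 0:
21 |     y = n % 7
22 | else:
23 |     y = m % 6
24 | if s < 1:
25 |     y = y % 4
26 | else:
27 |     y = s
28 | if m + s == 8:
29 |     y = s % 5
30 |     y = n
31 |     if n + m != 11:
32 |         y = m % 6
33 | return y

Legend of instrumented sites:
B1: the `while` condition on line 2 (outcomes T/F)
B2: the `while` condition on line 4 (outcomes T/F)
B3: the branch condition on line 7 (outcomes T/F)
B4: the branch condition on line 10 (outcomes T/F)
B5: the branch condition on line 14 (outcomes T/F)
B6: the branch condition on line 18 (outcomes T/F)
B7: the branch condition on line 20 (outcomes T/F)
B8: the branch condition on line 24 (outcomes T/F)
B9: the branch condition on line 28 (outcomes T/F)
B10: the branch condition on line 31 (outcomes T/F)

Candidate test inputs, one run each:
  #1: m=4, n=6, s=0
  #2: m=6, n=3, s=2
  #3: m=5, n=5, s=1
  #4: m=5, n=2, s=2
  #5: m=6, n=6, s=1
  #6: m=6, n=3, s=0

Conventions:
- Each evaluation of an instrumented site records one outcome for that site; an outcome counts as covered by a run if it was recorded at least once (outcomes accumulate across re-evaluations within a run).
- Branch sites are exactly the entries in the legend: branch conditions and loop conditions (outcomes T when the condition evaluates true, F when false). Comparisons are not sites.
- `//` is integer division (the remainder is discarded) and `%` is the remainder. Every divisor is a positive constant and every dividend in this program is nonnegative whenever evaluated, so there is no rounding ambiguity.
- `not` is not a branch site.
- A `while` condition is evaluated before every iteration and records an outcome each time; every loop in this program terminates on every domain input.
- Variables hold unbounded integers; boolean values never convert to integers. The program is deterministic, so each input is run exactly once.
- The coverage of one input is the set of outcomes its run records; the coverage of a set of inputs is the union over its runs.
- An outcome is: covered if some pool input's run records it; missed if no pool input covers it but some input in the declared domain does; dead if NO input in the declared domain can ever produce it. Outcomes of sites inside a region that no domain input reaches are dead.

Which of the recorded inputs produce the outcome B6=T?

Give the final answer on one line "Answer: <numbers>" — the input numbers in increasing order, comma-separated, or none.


input #1 (m=4, n=6, s=0): does not record B6=T
input #2 (m=6, n=3, s=2): records B6=T
input #3 (m=5, n=5, s=1): does not record B6=T
input #4 (m=5, n=2, s=2): does not record B6=T
input #5 (m=6, n=6, s=1): does not record B6=T
input #6 (m=6, n=3, s=0): does not record B6=T
Answer: 2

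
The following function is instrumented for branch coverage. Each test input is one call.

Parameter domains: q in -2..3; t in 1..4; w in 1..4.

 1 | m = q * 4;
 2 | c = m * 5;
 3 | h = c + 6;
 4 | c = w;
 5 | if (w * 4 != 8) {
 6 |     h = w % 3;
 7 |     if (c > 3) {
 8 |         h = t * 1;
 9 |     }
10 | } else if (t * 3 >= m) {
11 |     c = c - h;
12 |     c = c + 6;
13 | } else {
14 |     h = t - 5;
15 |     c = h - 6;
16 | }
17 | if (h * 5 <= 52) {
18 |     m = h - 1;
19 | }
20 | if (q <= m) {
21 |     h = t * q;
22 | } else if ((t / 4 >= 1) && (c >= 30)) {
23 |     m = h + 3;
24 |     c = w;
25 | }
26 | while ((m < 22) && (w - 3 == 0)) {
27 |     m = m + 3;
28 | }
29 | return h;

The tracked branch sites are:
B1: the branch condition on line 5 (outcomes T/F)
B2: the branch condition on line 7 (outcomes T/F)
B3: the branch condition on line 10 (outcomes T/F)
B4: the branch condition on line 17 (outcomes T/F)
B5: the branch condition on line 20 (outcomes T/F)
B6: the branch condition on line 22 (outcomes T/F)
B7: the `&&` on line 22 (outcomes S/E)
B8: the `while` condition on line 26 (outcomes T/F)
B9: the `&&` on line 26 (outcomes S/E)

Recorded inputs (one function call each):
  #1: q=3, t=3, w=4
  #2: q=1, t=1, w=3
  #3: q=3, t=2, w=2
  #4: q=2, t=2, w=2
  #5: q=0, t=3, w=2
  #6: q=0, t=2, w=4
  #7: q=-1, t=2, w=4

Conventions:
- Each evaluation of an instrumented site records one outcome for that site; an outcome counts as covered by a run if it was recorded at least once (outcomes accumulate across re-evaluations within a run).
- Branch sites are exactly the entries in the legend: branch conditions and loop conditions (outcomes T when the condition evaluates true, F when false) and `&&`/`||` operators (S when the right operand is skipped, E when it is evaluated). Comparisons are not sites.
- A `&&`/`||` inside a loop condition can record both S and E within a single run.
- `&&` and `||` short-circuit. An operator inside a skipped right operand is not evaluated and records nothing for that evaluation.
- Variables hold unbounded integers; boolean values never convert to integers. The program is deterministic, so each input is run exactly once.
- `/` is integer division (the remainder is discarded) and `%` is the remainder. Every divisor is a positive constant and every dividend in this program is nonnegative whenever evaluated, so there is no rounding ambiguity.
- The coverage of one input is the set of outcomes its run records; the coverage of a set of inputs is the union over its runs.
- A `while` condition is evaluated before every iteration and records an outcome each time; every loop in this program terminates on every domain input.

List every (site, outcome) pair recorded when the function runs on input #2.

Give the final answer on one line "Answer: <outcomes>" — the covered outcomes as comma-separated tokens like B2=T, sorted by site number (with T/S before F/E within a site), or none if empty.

Event log for input #2 (q=1, t=1, w=3):
  B1->T, B2->F, B4->T, B5->F, B7->S, B6->F, B9->E, B8->T, B9->E, B8->T
  B9->E, B8->T, B9->E, B8->T, B9->E, B8->T, B9->E, B8->T, B9->E, B8->T
  B9->E, B8->T, B9->S, B8->F
collecting distinct outcomes: B1=T, B2=F, B4=T, B5=F, B6=F, B7=S, B8=T, B8=F, B9=S, B9=E

Answer: B1=T, B2=F, B4=T, B5=F, B6=F, B7=S, B8=T, B8=F, B9=S, B9=E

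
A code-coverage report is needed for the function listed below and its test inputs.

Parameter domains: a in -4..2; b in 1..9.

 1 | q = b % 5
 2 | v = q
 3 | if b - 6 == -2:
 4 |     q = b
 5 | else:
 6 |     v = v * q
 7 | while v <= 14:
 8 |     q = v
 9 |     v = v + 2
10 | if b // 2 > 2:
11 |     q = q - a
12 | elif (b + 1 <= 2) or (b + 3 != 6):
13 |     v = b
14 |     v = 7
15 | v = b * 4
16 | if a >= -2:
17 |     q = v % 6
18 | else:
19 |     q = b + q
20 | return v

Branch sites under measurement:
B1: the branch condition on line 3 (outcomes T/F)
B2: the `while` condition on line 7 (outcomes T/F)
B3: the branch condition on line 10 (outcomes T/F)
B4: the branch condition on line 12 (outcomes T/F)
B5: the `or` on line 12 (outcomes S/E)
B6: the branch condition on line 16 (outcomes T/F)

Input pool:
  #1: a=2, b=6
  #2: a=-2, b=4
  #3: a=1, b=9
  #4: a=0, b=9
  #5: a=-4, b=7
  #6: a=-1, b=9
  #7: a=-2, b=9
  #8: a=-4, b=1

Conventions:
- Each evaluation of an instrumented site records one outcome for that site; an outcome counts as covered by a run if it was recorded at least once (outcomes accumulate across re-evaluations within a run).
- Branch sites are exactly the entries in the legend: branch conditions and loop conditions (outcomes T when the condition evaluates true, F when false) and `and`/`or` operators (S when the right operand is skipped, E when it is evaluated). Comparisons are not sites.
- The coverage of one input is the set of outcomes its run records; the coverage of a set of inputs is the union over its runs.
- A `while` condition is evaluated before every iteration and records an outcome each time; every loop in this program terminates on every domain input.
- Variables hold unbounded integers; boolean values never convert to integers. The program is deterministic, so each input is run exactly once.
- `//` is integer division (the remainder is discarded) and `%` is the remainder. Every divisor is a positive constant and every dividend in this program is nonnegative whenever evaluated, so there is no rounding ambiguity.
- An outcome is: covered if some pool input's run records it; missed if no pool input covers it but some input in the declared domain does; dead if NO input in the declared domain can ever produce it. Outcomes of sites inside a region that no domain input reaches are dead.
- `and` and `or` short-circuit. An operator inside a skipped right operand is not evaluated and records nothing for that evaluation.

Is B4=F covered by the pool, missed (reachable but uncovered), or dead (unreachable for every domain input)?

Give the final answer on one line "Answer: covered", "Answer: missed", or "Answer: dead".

no pool input records B4=F
but domain input (a=-4, b=3) does record it -> reachable, so missed

Answer: missed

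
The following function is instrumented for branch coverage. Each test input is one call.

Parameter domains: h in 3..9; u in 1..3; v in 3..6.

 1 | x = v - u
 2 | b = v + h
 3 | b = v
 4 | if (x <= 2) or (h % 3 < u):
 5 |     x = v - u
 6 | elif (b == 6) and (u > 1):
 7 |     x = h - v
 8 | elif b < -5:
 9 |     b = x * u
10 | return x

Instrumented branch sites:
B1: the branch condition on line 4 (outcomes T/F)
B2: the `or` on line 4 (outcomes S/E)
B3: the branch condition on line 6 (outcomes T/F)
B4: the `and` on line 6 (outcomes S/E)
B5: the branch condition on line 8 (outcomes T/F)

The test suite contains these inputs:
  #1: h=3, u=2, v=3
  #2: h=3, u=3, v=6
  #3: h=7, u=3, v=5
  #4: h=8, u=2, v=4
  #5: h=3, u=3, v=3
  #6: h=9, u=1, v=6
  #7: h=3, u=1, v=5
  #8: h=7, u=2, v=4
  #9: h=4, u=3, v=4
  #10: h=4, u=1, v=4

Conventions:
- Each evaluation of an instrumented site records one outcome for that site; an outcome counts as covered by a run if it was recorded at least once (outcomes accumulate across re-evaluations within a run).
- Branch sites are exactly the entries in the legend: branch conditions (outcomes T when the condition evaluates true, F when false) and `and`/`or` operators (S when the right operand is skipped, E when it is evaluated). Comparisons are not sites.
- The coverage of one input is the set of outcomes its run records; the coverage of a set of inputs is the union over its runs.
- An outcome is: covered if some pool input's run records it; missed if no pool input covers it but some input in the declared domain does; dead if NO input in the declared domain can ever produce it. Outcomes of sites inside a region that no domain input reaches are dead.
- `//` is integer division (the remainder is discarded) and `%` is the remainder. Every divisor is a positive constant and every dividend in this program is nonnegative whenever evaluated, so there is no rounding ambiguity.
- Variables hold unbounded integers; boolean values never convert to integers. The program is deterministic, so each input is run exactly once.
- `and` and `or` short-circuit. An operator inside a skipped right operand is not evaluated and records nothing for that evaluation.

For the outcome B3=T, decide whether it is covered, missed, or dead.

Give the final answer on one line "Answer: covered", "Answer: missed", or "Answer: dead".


no pool input records B3=T
but domain input (h=5, u=2, v=6) does record it -> reachable, so missed
Answer: missed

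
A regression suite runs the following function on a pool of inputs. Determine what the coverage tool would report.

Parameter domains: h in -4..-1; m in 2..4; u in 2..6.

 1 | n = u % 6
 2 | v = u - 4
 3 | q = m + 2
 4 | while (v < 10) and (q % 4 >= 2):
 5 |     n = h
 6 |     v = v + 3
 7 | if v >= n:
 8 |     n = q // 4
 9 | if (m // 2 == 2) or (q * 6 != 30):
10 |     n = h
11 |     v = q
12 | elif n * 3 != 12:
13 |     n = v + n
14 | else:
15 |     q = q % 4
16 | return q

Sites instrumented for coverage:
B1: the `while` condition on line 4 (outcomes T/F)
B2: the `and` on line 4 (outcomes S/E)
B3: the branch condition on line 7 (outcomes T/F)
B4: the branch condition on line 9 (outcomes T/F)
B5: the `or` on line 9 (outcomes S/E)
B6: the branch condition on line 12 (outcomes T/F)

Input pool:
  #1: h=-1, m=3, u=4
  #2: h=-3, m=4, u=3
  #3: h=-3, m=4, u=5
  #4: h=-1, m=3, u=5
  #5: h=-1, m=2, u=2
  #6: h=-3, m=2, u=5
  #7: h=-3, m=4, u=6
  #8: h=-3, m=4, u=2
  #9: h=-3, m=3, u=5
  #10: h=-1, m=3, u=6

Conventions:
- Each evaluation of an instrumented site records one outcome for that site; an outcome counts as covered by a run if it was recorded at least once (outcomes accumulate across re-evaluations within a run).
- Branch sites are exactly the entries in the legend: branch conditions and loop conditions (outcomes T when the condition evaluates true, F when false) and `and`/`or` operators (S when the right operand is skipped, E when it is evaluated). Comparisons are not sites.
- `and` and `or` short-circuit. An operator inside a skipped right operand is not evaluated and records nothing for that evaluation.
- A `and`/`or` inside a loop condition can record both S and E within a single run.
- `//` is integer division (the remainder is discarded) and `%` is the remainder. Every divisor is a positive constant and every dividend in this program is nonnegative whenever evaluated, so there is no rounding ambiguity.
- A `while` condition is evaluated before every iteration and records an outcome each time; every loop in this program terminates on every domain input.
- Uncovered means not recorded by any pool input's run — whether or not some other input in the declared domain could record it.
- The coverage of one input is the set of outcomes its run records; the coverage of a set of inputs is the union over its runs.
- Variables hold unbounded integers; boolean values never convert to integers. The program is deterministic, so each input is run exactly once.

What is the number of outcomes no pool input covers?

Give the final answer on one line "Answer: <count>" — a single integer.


input #1 (h=-1, m=3, u=4): events B2->E, B1->F, B3->F, B5->E, B4->F, B6->F; covers B1=F, B2=E, B3=F, B4=F, B5=E, B6=F
input #2 (h=-3, m=4, u=3): events B2->E, B1->T, B2->E, B1->T, B2->E, B1->T, B2->E, B1->T, B2->S, B1->F, B3->T, B5->S, B4->T; covers B1=T, B1=F, B2=S, B2=E, B3=T, B4=T, B5=S
input #3 (h=-3, m=4, u=5): events B2->E, B1->T, B2->E, B1->T, B2->E, B1->T, B2->S, B1->F, B3->T, B5->S, B4->T; covers B1=T, B1=F, B2=S, B2=E, B3=T, B4=T, B5=S
input #4 (h=-1, m=3, u=5): events B2->E, B1->F, B3->F, B5->E, B4->F, B6->T; covers B1=F, B2=E, B3=F, B4=F, B5=E, B6=T
input #5 (h=-1, m=2, u=2): events B2->E, B1->F, B3->F, B5->E, B4->T; covers B1=F, B2=E, B3=F, B4=T, B5=E
input #6 (h=-3, m=2, u=5): events B2->E, B1->F, B3->F, B5->E, B4->T; covers B1=F, B2=E, B3=F, B4=T, B5=E
input #7 (h=-3, m=4, u=6): events B2->E, B1->T, B2->E, B1->T, B2->E, B1->T, B2->S, B1->F, B3->T, B5->S, B4->T; covers B1=T, B1=F, B2=S, B2=E, B3=T, B4=T, B5=S
input #8 (h=-3, m=4, u=2): events B2->E, B1->T, B2->E, B1->T, B2->E, B1->T, B2->E, B1->T, B2->S, B1->F, B3->T, B5->S, B4->T; covers B1=T, B1=F, B2=S, B2=E, B3=T, B4=T, B5=S
input #9 (h=-3, m=3, u=5): events B2->E, B1->F, B3->F, B5->E, B4->F, B6->T; covers B1=F, B2=E, B3=F, B4=F, B5=E, B6=T
input #10 (h=-1, m=3, u=6): events B2->E, B1->F, B3->T, B5->E, B4->F, B6->T; covers B1=F, B2=E, B3=T, B4=F, B5=E, B6=T
union over the pool: B1=T, B1=F, B2=S, B2=E, B3=T, B3=F, B4=T, B4=F, B5=S, B5=E, B6=T, B6=F
uncovered (0 of 12): none
Answer: 0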